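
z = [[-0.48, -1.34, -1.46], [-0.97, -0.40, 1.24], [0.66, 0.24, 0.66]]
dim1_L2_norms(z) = [2.04, 1.62, 0.96]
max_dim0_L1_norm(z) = 3.36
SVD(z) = [[-0.89,  0.24,  -0.39], [0.31,  0.95,  -0.1], [0.35,  -0.21,  -0.91]] @ diag([2.25133939553285, 1.5528518399576148, 0.494997059851906]) @ [[0.16,0.51,0.85],[-0.76,-0.49,0.44],[-0.63,0.71,-0.31]]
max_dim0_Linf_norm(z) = 1.46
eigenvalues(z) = [(-1.57+0j), (0.68+0.8j), (0.68-0.8j)]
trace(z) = -0.22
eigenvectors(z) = [[-0.59+0.00j,-0.69+0.00j,(-0.69-0j)], [(-0.76+0j),(0.61-0.01j),0.61+0.01j], [0.26+0.00j,-0.01+0.39j,-0.01-0.39j]]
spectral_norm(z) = 2.25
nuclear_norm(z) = 4.30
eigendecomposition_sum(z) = [[(-0.64-0j), (-0.73-0j), -0.01-0.00j],[(-0.82-0j), -0.94-0.00j, -0.02-0.00j],[0.28+0.00j, (0.32+0j), (0.01+0j)]] + [[0.08+0.34j, -0.31-0.06j, -0.72+0.60j], [-0.07-0.30j, (0.27+0.05j), (0.63-0.54j)], [(0.19-0.04j), -0.04+0.17j, 0.33+0.41j]] + [[(0.08-0.34j), (-0.31+0.06j), (-0.72-0.6j)], [-0.07+0.30j, 0.27-0.05j, 0.63+0.54j], [(0.19+0.04j), -0.04-0.17j, (0.33-0.41j)]]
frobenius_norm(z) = 2.78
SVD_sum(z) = [[-0.32,-1.02,-1.69], [0.11,0.35,0.58], [0.12,0.40,0.66]] + [[-0.29, -0.18, 0.17],[-1.11, -0.72, 0.64],[0.25, 0.16, -0.14]] + [[0.12,  -0.14,  0.06], [0.03,  -0.04,  0.02], [0.29,  -0.32,  0.14]]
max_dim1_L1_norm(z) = 3.28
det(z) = -1.73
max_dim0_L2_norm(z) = 2.03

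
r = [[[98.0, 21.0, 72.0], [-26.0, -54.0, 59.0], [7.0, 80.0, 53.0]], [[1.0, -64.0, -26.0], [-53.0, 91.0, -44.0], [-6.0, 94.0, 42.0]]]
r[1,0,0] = 1.0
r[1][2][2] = 42.0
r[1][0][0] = 1.0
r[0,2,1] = 80.0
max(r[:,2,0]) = 7.0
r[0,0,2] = 72.0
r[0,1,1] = -54.0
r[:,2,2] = [53.0, 42.0]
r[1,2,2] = 42.0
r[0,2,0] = 7.0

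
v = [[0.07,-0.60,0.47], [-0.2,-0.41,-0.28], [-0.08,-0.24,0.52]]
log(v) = [[(-1.3+0.53j), (0.2+1.75j), 1.43+0.21j], [(0.25+0.77j), -0.54+2.53j, (-0.42+0.3j)], [(-0.01+0.2j), 0.03+0.66j, -0.59+0.08j]]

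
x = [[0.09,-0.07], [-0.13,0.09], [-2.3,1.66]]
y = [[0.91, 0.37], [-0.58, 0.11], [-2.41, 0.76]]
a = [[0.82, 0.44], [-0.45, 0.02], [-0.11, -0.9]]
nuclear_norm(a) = 1.88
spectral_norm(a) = 1.18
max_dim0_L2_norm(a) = 1.0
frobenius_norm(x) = 2.84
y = a + x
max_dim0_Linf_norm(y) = 2.41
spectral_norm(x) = 2.84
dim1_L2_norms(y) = [0.98, 0.59, 2.53]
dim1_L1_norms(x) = [0.16, 0.22, 3.96]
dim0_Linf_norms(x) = [2.3, 1.66]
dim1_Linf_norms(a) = [0.82, 0.45, 0.9]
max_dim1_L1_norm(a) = 1.26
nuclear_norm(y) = 3.31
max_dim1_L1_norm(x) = 3.96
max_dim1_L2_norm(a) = 0.93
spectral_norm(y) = 2.71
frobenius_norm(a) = 1.38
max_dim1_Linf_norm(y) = 2.41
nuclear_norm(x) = 2.85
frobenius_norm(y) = 2.77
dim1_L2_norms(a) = [0.93, 0.45, 0.91]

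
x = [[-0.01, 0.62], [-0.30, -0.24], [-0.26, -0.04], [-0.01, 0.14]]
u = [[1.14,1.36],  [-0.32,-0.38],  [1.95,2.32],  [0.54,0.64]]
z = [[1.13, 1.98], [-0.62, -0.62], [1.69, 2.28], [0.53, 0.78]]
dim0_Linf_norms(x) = [0.3, 0.62]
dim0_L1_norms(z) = [3.97, 5.66]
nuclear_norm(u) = 3.65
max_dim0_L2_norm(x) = 0.68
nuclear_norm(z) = 4.12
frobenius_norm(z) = 3.86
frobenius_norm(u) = 3.64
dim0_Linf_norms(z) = [1.69, 2.28]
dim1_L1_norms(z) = [3.11, 1.24, 3.97, 1.31]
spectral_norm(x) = 0.69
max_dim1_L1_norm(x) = 0.63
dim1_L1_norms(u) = [2.5, 0.7, 4.27, 1.18]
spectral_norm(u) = 3.64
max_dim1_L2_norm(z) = 2.84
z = u + x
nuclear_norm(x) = 1.07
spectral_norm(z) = 3.85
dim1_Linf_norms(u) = [1.36, 0.38, 2.32, 0.64]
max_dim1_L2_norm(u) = 3.03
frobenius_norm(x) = 0.79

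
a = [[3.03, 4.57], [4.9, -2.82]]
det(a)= -30.938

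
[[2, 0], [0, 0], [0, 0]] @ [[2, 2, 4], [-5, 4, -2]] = [[4, 4, 8], [0, 0, 0], [0, 0, 0]]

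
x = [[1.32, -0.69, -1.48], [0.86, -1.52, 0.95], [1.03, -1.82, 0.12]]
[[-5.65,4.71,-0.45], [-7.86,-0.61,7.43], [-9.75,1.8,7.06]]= x@[[-1.54,0.24,-0.39], [4.51,-1.02,-3.98], [0.34,-2.49,1.81]]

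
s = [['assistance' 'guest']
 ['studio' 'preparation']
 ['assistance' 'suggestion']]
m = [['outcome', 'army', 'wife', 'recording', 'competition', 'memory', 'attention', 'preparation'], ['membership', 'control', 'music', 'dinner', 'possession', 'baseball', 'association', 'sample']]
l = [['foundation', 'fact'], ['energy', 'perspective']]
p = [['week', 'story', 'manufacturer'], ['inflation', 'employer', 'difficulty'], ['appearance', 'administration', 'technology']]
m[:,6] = ['attention', 'association']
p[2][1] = 'administration'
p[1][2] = 'difficulty'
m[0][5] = 'memory'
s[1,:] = ['studio', 'preparation']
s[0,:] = ['assistance', 'guest']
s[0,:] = ['assistance', 'guest']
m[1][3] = 'dinner'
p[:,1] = ['story', 'employer', 'administration']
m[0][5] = 'memory'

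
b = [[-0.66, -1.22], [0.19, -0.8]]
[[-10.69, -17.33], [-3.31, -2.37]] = b @[[5.94, 14.45], [5.55, 6.39]]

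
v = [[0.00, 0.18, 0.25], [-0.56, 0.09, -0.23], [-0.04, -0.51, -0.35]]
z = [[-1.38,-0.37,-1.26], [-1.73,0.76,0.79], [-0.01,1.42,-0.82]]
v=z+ [[1.38, 0.55, 1.51], [1.17, -0.67, -1.02], [-0.03, -1.93, 0.47]]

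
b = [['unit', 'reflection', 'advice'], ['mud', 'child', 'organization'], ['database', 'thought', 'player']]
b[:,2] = ['advice', 'organization', 'player']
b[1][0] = 'mud'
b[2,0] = 'database'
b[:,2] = ['advice', 'organization', 'player']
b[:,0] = ['unit', 'mud', 'database']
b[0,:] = ['unit', 'reflection', 'advice']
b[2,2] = 'player'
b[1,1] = 'child'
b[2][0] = 'database'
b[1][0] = 'mud'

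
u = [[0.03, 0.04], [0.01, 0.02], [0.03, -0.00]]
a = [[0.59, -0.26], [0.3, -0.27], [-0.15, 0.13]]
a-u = [[0.56, -0.30], [0.29, -0.29], [-0.18, 0.13]]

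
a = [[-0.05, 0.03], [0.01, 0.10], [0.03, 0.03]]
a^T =[[-0.05, 0.01, 0.03], [0.03, 0.10, 0.03]]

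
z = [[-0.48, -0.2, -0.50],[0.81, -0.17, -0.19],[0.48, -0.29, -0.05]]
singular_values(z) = [1.07, 0.62, 0.17]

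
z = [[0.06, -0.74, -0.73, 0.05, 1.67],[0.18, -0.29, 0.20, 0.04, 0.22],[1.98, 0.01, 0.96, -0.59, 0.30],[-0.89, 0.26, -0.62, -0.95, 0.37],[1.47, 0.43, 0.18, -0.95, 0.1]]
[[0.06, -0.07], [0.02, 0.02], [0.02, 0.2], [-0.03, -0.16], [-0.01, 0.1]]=z@[[0.02,0.08], [-0.10,0.07], [-0.02,0.08], [-0.01,0.07], [-0.02,0.02]]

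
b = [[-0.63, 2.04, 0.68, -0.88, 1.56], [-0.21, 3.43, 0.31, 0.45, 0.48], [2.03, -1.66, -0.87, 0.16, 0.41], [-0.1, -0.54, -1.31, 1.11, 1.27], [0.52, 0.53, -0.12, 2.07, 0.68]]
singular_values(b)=[4.78, 3.06, 1.81, 1.58, 0.78]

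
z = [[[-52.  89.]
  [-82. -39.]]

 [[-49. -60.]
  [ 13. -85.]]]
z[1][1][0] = 13.0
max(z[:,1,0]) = 13.0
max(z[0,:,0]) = -52.0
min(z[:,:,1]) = -85.0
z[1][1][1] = -85.0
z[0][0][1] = 89.0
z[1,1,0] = 13.0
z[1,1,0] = 13.0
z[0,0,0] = -52.0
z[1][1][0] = 13.0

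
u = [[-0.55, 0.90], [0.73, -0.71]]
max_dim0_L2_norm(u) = 1.15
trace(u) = -1.26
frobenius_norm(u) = 1.47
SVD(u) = [[-0.72, 0.69], [0.69, 0.72]] @ diag([1.4546252341321115, 0.1832087012838084]) @ [[0.62,-0.78], [0.78,0.62]]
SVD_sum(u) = [[-0.65, 0.82], [0.63, -0.79]] + [[0.10, 0.08], [0.1, 0.08]]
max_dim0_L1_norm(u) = 1.61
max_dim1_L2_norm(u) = 1.05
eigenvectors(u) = [[0.77, -0.71], [0.63, 0.70]]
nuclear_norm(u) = 1.64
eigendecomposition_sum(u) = [[0.10, 0.1], [0.08, 0.08]] + [[-0.65, 0.80], [0.65, -0.79]]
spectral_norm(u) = 1.45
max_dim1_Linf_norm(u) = 0.9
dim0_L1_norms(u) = [1.28, 1.61]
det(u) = -0.27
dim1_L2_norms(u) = [1.05, 1.02]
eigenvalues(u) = [0.18, -1.44]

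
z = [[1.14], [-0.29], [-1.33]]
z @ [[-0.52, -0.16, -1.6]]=[[-0.59, -0.18, -1.82], [0.15, 0.05, 0.46], [0.69, 0.21, 2.13]]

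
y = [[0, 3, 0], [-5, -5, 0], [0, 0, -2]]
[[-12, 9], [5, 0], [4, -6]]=y@[[3, -3], [-4, 3], [-2, 3]]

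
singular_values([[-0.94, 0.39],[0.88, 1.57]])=[1.81, 1.01]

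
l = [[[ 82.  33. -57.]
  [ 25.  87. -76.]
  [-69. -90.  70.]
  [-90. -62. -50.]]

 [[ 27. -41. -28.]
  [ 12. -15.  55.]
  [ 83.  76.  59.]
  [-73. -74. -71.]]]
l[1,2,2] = 59.0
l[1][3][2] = -71.0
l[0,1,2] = -76.0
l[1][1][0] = 12.0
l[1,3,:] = [-73.0, -74.0, -71.0]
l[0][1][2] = -76.0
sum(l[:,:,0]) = -3.0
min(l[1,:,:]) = -74.0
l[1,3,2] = -71.0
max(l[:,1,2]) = 55.0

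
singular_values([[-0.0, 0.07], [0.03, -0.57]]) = [0.58, 0.0]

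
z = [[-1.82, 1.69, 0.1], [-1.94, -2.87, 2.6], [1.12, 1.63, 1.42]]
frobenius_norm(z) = 5.56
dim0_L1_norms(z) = [4.88, 6.19, 4.12]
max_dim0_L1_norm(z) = 6.19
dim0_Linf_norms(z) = [1.94, 2.87, 2.6]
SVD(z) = [[0.09,-0.89,0.45], [-0.97,-0.18,-0.17], [0.23,-0.42,-0.88]] @ diag([4.428110770430713, 2.523133495575505, 2.211861742582576]) @ [[0.45, 0.75, -0.49], [0.6, -0.66, -0.46], [-0.67, -0.09, -0.74]]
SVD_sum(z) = [[0.18,0.3,-0.20], [-1.91,-3.21,2.12], [0.45,0.76,-0.5]] + [[-1.33, 1.48, 1.03], [-0.27, 0.30, 0.21], [-0.63, 0.7, 0.49]] + [[-0.66, -0.09, -0.73],[0.25, 0.03, 0.27],[1.3, 0.17, 1.43]]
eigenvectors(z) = [[(0.32+0.55j), 0.32-0.55j, 0.18+0.00j],  [(-0.74+0j), (-0.74-0j), 0.39+0.00j],  [0.22-0.06j, 0.22+0.06j, (0.91+0j)]]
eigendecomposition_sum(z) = [[(-0.93+1.57j),(0.78+1.13j),(-0.15-0.79j)], [(-1.02-1.85j),-1.58+0.11j,(0.87+0.32j)], [(0.45+0.48j),(0.47-0.16j),(-0.29-0.03j)]] + [[(-0.93-1.57j), (0.78-1.13j), (-0.15+0.79j)], [(-1.02+1.85j), (-1.58-0.11j), (0.87-0.32j)], [(0.45-0.48j), 0.47+0.16j, -0.29+0.03j]] + [[0.04+0.00j, 0.14+0.00j, (0.39-0j)], [(0.09+0j), 0.30+0.00j, (0.85-0j)], [0.21+0.00j, 0.69+0.00j, 2.00-0.00j]]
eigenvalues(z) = [(-2.8+1.65j), (-2.8-1.65j), (2.34+0j)]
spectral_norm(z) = 4.43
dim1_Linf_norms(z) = [1.82, 2.87, 1.63]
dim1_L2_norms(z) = [2.49, 4.33, 2.43]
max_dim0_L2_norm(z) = 3.71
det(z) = 24.71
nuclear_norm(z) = 9.16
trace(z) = -3.27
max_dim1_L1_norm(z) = 7.41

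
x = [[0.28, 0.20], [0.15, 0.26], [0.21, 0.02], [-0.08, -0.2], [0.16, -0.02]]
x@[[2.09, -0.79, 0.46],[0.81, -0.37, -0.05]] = [[0.75, -0.30, 0.12], [0.52, -0.21, 0.06], [0.46, -0.17, 0.10], [-0.33, 0.14, -0.03], [0.32, -0.12, 0.07]]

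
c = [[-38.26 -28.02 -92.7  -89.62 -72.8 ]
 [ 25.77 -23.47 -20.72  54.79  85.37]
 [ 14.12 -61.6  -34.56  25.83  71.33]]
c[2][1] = -61.6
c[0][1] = -28.02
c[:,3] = [-89.62, 54.79, 25.83]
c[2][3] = 25.83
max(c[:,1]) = -23.47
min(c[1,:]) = -23.47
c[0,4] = -72.8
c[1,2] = -20.72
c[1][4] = 85.37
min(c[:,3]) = -89.62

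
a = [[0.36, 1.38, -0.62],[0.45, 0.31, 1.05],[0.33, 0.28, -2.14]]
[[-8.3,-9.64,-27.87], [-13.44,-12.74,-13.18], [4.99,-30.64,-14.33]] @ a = [[-16.52, -22.25, 54.67], [-14.92, -26.19, 23.16], [-16.72, -6.62, -4.6]]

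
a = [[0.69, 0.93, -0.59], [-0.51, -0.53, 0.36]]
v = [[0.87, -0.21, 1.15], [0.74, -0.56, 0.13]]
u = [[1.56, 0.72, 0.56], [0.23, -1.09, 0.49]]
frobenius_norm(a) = 1.54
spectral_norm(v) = 1.61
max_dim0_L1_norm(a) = 1.46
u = a + v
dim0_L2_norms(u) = [1.58, 1.31, 0.74]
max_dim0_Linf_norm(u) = 1.56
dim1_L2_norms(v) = [1.46, 0.94]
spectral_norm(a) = 1.53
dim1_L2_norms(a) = [1.3, 0.82]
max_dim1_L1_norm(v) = 2.23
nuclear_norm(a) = 1.61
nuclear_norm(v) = 2.24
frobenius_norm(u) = 2.18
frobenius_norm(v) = 1.73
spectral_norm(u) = 1.81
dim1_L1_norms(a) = [2.21, 1.4]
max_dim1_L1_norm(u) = 2.84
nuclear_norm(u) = 3.02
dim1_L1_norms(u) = [2.84, 1.81]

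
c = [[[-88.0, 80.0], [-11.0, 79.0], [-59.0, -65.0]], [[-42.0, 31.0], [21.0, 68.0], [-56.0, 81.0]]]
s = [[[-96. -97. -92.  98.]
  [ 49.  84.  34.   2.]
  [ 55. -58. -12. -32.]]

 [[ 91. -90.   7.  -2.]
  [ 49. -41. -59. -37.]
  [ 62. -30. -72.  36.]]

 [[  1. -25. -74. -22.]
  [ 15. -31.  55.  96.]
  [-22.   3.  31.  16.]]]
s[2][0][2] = -74.0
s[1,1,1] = -41.0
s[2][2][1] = 3.0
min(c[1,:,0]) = -56.0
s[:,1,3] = [2.0, -37.0, 96.0]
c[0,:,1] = [80.0, 79.0, -65.0]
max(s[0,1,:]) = 84.0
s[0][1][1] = 84.0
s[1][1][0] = 49.0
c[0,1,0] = -11.0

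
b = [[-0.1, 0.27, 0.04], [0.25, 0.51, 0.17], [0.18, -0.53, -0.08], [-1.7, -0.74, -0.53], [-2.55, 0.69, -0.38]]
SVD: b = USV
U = [[-0.03, 0.21, 0.18], [0.08, 0.41, -0.11], [0.06, -0.41, -0.87], [-0.55, -0.65, 0.33], [-0.83, 0.44, -0.3]]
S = [3.15, 1.3, 0.0]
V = [[0.98, -0.05, 0.2], [0.01, 0.97, 0.22], [0.20, 0.22, -0.95]]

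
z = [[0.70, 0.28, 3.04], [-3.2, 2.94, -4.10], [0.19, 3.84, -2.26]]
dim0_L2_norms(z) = [3.28, 4.84, 5.58]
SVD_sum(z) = [[0.84,-1.34,1.70], [-2.13,3.37,-4.29], [-1.38,2.19,-2.78]] + [[0.82, 1.36, 0.66],[-0.37, -0.62, -0.3],[1.07, 1.78, 0.87]] + [[-0.96, 0.25, 0.68],[-0.7, 0.18, 0.49],[0.49, -0.13, -0.35]]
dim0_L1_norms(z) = [4.09, 7.06, 9.4]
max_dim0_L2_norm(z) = 5.58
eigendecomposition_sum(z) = [[(-1.07-0j), -0.85-0.00j, (1.19-0j)], [(0.1+0j), (0.08+0j), -0.12+0.00j], [(0.96+0j), (0.77+0j), (-1.07+0j)]] + [[0.89+0.68j, (0.57-1.2j), (0.93+0.88j)], [(-1.65+0.87j), 1.43+1.70j, (-1.99+0.79j)], [(-0.39+1.24j), 1.54+0.14j, (-0.6+1.36j)]] + [[0.89-0.68j, 0.57+1.20j, (0.93-0.88j)], [-1.65-0.87j, (1.43-1.7j), (-1.99-0.79j)], [(-0.39-1.24j), (1.54-0.14j), -0.60-1.36j]]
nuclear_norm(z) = 11.91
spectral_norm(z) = 7.36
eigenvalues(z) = [(-2.06+0j), (1.72+3.74j), (1.72-3.74j)]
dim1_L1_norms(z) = [4.02, 10.24, 6.29]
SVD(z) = [[-0.32, 0.59, 0.75],[0.80, -0.26, 0.54],[0.52, 0.77, -0.38]] @ diag([7.356762935359354, 2.9447762475206583, 1.6122133745137357]) @ [[-0.36,0.58,-0.73], [0.48,0.79,0.39], [-0.80,0.21,0.56]]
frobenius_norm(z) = 8.09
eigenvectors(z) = [[-0.74+0.00j, (0.18+0.4j), 0.18-0.40j], [0.07+0.00j, (-0.74+0j), (-0.74-0j)], [(0.67+0j), (-0.36+0.36j), (-0.36-0.36j)]]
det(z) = -34.93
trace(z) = 1.38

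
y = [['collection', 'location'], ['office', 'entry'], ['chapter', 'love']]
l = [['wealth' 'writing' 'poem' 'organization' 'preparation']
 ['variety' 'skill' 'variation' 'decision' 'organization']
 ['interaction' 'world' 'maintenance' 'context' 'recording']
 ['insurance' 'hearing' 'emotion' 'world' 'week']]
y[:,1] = ['location', 'entry', 'love']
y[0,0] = 'collection'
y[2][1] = 'love'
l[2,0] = 'interaction'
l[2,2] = 'maintenance'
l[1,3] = 'decision'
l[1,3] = 'decision'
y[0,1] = 'location'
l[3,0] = 'insurance'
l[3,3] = 'world'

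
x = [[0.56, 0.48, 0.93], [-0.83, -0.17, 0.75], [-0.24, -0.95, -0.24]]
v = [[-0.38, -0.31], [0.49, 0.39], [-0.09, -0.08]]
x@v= [[-0.06, -0.06], [0.16, 0.13], [-0.35, -0.28]]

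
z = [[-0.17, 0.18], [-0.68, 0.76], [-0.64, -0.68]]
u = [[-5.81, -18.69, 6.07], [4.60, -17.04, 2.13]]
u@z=[[9.81, -19.38],[9.44, -13.57]]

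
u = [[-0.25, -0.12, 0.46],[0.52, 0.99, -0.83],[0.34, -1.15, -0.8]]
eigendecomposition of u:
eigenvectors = [[0.31, -0.88, 0.2], [-0.37, 0.07, -0.85], [-0.88, -0.47, 0.49]]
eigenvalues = [-1.41, 0.0, 1.34]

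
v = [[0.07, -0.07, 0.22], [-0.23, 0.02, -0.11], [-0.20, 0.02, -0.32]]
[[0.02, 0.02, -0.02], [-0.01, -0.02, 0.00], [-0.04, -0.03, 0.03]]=v @ [[0.01, 0.04, 0.05], [0.05, -0.06, 0.03], [0.11, 0.06, -0.11]]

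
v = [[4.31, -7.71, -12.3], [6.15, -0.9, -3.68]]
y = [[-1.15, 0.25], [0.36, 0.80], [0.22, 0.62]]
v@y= [[-10.44, -12.72], [-8.21, -1.46]]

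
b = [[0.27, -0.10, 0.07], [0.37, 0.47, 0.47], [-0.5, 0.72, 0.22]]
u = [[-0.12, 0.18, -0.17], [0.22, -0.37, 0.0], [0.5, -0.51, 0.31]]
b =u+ [[0.39, -0.28, 0.24], [0.15, 0.84, 0.47], [-1.00, 1.23, -0.09]]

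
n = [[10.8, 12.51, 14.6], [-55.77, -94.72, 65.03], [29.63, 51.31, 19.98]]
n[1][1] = -94.72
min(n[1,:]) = -94.72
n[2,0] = 29.63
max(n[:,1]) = 51.31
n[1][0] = -55.77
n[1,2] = 65.03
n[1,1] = -94.72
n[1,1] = -94.72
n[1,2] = 65.03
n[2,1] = 51.31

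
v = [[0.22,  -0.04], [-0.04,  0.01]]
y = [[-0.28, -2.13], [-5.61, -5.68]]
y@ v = [[0.02,-0.01], [-1.01,0.17]]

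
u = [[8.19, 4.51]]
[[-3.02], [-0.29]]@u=[[-24.73, -13.62], [-2.38, -1.31]]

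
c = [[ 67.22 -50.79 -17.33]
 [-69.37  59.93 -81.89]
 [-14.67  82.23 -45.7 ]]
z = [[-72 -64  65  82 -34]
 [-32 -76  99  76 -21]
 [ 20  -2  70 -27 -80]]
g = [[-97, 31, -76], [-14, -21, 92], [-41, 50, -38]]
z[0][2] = 65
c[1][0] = -69.37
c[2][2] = -45.7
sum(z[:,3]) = 131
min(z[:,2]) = 65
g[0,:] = [-97, 31, -76]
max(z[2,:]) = 70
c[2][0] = -14.67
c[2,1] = 82.23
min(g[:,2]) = -76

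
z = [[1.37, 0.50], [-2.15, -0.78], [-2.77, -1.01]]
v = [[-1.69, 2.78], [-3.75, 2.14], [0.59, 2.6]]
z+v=[[-0.32, 3.28],[-5.90, 1.36],[-2.18, 1.59]]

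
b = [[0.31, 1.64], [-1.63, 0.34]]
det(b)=2.779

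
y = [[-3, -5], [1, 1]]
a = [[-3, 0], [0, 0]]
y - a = [[0, -5], [1, 1]]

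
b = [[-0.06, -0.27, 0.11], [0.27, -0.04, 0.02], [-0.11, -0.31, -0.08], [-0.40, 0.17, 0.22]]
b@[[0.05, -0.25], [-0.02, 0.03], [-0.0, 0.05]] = [[0.00, 0.01], [0.01, -0.07], [0.0, 0.01], [-0.02, 0.12]]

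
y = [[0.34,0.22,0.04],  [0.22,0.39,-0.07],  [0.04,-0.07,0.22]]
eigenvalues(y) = [0.59, 0.1, 0.27]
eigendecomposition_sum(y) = [[0.25, 0.29, -0.03], [0.29, 0.33, -0.03], [-0.03, -0.03, 0.0]] + [[0.04, -0.03, -0.03], [-0.03, 0.03, 0.03], [-0.03, 0.03, 0.03]] + [[0.05, -0.04, 0.1], [-0.04, 0.02, -0.07], [0.1, -0.07, 0.19]]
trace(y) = 0.95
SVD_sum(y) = [[0.25,0.29,-0.03],[0.29,0.33,-0.03],[-0.03,-0.03,0.0]] + [[0.05, -0.04, 0.10],[-0.04, 0.02, -0.07],[0.1, -0.07, 0.19]] + [[0.04, -0.03, -0.03],[-0.03, 0.03, 0.03],[-0.03, 0.03, 0.03]]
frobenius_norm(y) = 0.65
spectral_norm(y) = 0.59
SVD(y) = [[-0.66, 0.44, -0.61], [-0.75, -0.30, 0.59], [0.07, 0.85, 0.53]] @ diag([0.5882581520842424, 0.2657937248999077, 0.09594812301584998]) @ [[-0.66, -0.75, 0.07], [0.44, -0.30, 0.85], [-0.61, 0.59, 0.53]]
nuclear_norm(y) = 0.95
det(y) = 0.02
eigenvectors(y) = [[-0.66, -0.61, 0.44], [-0.75, 0.59, -0.3], [0.07, 0.53, 0.85]]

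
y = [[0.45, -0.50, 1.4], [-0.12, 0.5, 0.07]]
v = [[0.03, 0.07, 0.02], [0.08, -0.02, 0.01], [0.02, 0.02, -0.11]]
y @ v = [[0.00, 0.07, -0.15], [0.04, -0.02, -0.01]]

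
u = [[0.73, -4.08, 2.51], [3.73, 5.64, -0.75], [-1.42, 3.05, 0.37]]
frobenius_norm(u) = 9.01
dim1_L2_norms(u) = [4.85, 6.8, 3.38]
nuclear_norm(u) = 13.49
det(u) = 53.14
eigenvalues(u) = [(1.73+3.63j), (1.73-3.63j), (3.28+0j)]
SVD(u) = [[0.52, 0.61, 0.6], [-0.80, 0.59, 0.09], [-0.30, -0.53, 0.79]] @ diag([8.057359624567992, 3.596891397794707, 1.833447068462032]) @ [[-0.27, -0.94, 0.22], [0.94, -0.22, 0.25], [-0.18, 0.28, 0.94]]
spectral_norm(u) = 8.06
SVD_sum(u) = [[-1.14, -3.91, 0.93], [1.76, 6.05, -1.44], [0.65, 2.23, -0.53]] + [[2.07, -0.47, 0.54], [2.00, -0.46, 0.52], [-1.80, 0.41, -0.47]] + [[-0.2, 0.31, 1.04],  [-0.03, 0.05, 0.16],  [-0.27, 0.40, 1.37]]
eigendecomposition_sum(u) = [[0.85+2.48j, (-1.6+1.36j), 1.56-0.33j], [0.61-1.99j, (1.67-0.13j), -1.16-0.51j], [(-2.26-1.03j), (0.1-1.98j), (-0.78+1.29j)]] + [[(0.85-2.48j), -1.60-1.36j, 1.56+0.33j], [(0.61+1.99j), (1.67+0.13j), -1.16+0.51j], [-2.26+1.03j, (0.1+1.98j), (-0.78-1.29j)]] + [[(-0.96+0j),(-0.89+0j),(-0.6+0j)],[(2.51-0j),2.31-0.00j,1.57-0.00j],[(3.1-0j),2.85-0.00j,1.93-0.00j]]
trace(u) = 6.74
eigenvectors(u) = [[0.63+0.00j, (0.63-0j), -0.23+0.00j], [(-0.41-0.29j), (-0.41+0.29j), (0.61+0j)], [(-0.41+0.43j), -0.41-0.43j, 0.76+0.00j]]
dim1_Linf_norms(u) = [4.08, 5.64, 3.05]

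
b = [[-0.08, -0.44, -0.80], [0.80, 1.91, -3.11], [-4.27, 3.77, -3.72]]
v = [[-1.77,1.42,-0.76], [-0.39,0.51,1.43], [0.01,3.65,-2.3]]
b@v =[[0.31,-3.26,1.27], [-2.19,-9.24,9.28], [6.05,-17.72,17.19]]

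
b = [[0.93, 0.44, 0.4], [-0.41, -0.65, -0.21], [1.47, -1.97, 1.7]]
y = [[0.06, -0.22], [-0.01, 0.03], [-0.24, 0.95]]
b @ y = [[-0.04, 0.19], [0.03, -0.13], [-0.30, 1.23]]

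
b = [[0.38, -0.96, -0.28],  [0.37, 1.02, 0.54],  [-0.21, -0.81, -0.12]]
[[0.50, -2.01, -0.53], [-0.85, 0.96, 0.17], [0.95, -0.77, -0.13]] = b@[[-0.75, -1.64, -0.57], [-1.14, 1.32, 0.28], [1.09, 0.41, 0.17]]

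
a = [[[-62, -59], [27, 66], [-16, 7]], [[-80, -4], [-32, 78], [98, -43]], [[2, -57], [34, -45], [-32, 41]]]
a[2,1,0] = 34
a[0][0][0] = -62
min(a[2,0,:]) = -57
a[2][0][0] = 2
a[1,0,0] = -80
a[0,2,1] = 7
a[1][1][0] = -32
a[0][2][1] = 7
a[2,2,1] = 41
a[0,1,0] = 27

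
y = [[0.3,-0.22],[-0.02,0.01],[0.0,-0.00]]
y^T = [[0.30,  -0.02,  0.0], [-0.22,  0.01,  -0.0]]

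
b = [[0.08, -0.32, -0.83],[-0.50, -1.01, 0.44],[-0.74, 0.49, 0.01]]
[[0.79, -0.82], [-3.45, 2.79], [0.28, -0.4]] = b @ [[1.03, -0.60], [2.17, -1.76], [-1.69, 1.61]]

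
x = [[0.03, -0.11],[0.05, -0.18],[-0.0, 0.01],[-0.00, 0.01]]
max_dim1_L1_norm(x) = 0.23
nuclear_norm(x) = 0.22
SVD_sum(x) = [[0.03, -0.11], [0.05, -0.18], [-0.00, 0.01], [-0.0, 0.01]] + [[-0.00, -0.00], [0.0, 0.00], [0.0, 0.00], [0.00, 0.0]]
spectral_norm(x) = 0.22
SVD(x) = [[-0.52,0.07],[-0.85,-0.12],[0.04,-0.7],[0.04,-0.7]] @ diag([0.2192844057494348, 0.003788059545104925]) @ [[-0.27, 0.96],  [-0.96, -0.27]]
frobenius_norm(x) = 0.22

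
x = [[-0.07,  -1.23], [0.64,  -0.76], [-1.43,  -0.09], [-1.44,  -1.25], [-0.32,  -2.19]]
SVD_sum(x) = [[-0.48, -1.04], [-0.18, -0.38], [-0.28, -0.62], [-0.73, -1.58], [-0.89, -1.93]] + [[0.41,-0.19], [0.82,-0.38], [-1.15,0.53], [-0.71,0.33], [0.57,-0.26]]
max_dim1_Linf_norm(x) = 2.19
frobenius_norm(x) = 3.62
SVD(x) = [[-0.37, -0.24], [-0.14, -0.47], [-0.22, 0.66], [-0.56, 0.41], [-0.69, -0.33]] @ diag([3.079355785867214, 1.900044195287602]) @ [[0.42, 0.91], [-0.91, 0.42]]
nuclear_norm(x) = 4.98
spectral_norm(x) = 3.08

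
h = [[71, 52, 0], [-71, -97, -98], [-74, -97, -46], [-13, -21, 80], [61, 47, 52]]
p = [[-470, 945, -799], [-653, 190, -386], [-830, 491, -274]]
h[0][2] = 0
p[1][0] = -653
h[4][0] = 61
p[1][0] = -653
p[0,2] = -799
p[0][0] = -470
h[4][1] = 47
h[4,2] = 52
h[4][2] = 52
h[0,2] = 0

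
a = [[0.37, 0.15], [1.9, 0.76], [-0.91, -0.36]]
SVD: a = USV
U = [[-0.17, 0.52], [-0.89, 0.28], [0.42, 0.8]]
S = [2.3, 0.0]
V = [[-0.93, -0.37], [-0.37, 0.93]]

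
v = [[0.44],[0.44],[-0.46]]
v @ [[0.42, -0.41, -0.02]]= [[0.18, -0.18, -0.01], [0.18, -0.18, -0.01], [-0.19, 0.19, 0.01]]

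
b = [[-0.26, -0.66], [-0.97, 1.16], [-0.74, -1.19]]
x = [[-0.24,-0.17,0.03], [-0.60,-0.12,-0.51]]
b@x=[[0.46, 0.12, 0.33], [-0.46, 0.03, -0.62], [0.89, 0.27, 0.58]]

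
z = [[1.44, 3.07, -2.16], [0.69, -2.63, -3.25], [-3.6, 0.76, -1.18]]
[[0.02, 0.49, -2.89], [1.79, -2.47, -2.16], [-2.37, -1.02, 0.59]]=z@[[0.62, 0.21, -0.45], [-0.37, 0.4, -0.21], [-0.12, 0.48, 0.74]]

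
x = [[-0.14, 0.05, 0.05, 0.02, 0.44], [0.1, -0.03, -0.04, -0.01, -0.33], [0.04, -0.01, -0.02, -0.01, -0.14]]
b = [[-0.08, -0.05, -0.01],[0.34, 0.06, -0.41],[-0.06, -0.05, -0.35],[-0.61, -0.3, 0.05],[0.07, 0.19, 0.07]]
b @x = [[0.01, -0.0, -0.0, -0.0, -0.02], [-0.06, 0.02, 0.02, 0.01, 0.19], [-0.01, 0.00, 0.01, 0.0, 0.04], [0.06, -0.02, -0.02, -0.01, -0.18], [0.01, -0.00, -0.01, -0.0, -0.04]]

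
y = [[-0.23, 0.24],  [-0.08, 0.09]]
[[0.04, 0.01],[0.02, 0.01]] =y @ [[0.12, 0.04], [0.29, 0.1]]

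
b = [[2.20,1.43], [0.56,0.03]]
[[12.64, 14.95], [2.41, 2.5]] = b@[[4.18,4.26],[2.41,3.90]]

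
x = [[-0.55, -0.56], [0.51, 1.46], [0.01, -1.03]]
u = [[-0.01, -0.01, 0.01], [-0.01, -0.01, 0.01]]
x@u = [[0.01,  0.01,  -0.01], [-0.02,  -0.02,  0.02], [0.01,  0.01,  -0.01]]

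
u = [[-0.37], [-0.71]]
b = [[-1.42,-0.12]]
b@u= [[0.61]]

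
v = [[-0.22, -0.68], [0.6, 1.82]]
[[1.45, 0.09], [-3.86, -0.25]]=v @ [[0.54, 0.04], [-2.30, -0.15]]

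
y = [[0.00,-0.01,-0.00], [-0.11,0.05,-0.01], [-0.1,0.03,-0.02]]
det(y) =0.000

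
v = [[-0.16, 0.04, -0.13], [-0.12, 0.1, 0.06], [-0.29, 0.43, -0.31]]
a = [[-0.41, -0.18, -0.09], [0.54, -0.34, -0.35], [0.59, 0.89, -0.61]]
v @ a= [[0.01, -0.1, 0.08], [0.14, 0.04, -0.06], [0.17, -0.37, 0.06]]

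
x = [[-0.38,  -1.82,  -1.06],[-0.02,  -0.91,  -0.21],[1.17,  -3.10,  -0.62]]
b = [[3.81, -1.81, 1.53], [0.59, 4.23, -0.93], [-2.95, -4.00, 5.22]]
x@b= [[0.61, -2.77, -4.42], [0.01, -2.97, -0.28], [4.46, -12.75, 1.44]]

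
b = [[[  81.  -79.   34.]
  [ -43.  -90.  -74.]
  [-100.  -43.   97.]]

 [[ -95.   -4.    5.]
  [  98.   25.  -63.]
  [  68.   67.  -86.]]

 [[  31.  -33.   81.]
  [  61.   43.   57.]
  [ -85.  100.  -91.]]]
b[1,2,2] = -86.0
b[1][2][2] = -86.0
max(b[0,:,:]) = 97.0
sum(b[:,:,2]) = -40.0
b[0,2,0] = -100.0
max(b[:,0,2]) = 81.0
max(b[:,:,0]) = 98.0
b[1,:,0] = [-95.0, 98.0, 68.0]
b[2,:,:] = [[31.0, -33.0, 81.0], [61.0, 43.0, 57.0], [-85.0, 100.0, -91.0]]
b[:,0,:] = [[81.0, -79.0, 34.0], [-95.0, -4.0, 5.0], [31.0, -33.0, 81.0]]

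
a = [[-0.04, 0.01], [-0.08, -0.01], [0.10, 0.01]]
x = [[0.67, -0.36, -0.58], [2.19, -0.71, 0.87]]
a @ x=[[-0.00, 0.01, 0.03],[-0.08, 0.04, 0.04],[0.09, -0.04, -0.05]]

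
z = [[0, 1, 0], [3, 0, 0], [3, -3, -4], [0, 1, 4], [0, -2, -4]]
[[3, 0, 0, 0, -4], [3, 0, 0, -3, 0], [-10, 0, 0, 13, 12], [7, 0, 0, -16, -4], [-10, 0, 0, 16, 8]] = z @ [[1, 0, 0, -1, 0], [3, 0, 0, 0, -4], [1, 0, 0, -4, 0]]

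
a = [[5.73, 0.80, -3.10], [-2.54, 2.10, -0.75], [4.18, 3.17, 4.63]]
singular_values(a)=[7.85, 5.83, 2.81]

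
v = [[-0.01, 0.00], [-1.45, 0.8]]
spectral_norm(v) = 1.66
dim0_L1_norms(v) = [1.46, 0.8]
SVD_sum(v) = [[-0.01, 0.0], [-1.45, 0.8]] + [[-0.00, -0.0], [0.00, 0.00]]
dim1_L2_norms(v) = [0.01, 1.66]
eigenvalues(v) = [0.8, -0.01]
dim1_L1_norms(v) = [0.01, 2.25]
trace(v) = 0.79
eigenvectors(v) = [[0.00, 0.49], [1.00, 0.87]]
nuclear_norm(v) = 1.66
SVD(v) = [[-0.01, -1.00], [-1.0, 0.01]] @ diag([1.656072662741707, 0.004830705910425309]) @ [[0.88, -0.48], [0.48, 0.88]]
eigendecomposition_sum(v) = [[0.0, 0.00], [-1.43, 0.80]] + [[-0.01, -0.0], [-0.02, -0.00]]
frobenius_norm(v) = 1.66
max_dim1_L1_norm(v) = 2.25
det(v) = -0.01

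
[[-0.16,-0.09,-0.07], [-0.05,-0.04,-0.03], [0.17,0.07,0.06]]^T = [[-0.16, -0.05, 0.17], [-0.09, -0.04, 0.07], [-0.07, -0.03, 0.06]]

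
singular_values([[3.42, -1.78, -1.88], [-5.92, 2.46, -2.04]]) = [7.52, 2.66]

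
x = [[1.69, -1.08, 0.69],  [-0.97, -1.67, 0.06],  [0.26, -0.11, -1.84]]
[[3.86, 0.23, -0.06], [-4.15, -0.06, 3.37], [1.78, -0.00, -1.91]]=x@[[2.99, 0.11, -1.23], [0.73, -0.03, -1.27], [-0.59, 0.02, 0.94]]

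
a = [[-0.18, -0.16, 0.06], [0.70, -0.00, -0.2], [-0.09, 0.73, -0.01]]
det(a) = 0.00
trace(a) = -0.19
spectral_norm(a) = 0.77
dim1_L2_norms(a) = [0.25, 0.73, 0.74]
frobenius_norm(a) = 1.06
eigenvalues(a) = [0j, (-0.1+0.51j), (-0.1-0.51j)]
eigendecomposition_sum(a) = [[0j, 0.00-0.00j, 0.00+0.00j], [0.00+0.00j, -0j, 0j], [0.00+0.00j, 0.00-0.00j, 0.00+0.00j]] + [[-0.09+0.10j, -0.08-0.06j, 0.03-0.03j],[(0.35+0.04j), (-0+0.25j), -0.10-0.02j],[-0.05-0.51j, 0.36-0.08j, (-0.01+0.15j)]] + [[-0.09-0.10j, (-0.08+0.06j), 0.03+0.03j], [(0.35-0.04j), (-0-0.25j), -0.10+0.02j], [-0.05+0.51j, (0.36+0.08j), (-0.01-0.15j)]]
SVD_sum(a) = [[-0.04,0.03,0.01],[0.43,-0.36,-0.1],[-0.40,0.33,0.1]] + [[-0.14,  -0.19,  0.05],[0.27,  0.36,  -0.1],[0.31,  0.4,  -0.11]] + [[0.00,  0.0,  0.0],  [0.0,  0.00,  0.00],  [0.00,  0.0,  0.0]]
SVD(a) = [[-0.06, -0.33, 0.94], [0.73, 0.63, 0.27], [-0.68, 0.7, 0.21]] @ diag([0.7732485585252924, 0.7312907869951228, 0.000672007895170622]) @ [[0.76, -0.63, -0.19],  [0.59, 0.78, -0.21],  [0.27, 0.05, 0.96]]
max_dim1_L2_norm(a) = 0.74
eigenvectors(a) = [[0.27+0.00j,0.14+0.16j,0.14-0.16j], [0.05+0.00j,(0.11-0.54j),(0.11+0.54j)], [0.96+0.00j,(-0.81+0j),-0.81-0.00j]]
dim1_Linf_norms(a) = [0.18, 0.7, 0.73]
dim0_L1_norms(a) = [0.97, 0.89, 0.27]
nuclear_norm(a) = 1.51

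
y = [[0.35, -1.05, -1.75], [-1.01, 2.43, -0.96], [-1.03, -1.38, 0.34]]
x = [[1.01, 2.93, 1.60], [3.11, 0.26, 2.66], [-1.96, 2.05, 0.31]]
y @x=[[0.52, -2.83, -2.78], [8.42, -4.3, 4.55], [-6.0, -2.68, -5.21]]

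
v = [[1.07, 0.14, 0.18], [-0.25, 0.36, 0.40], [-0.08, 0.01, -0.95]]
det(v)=-0.403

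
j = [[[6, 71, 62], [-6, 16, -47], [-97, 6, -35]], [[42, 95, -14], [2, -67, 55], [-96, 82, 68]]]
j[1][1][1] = -67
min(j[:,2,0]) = -97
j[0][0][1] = 71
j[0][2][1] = 6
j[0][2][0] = -97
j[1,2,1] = 82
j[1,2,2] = 68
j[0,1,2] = -47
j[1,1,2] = 55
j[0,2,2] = -35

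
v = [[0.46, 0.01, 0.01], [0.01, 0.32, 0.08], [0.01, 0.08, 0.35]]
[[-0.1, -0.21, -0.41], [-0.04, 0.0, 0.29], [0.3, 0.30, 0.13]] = v @[[-0.24,-0.47,-0.91],[-0.35,-0.20,0.89],[0.93,0.91,0.2]]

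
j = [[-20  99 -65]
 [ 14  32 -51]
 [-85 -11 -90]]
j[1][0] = 14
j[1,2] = -51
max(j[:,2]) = -51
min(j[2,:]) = -90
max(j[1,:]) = 32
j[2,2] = -90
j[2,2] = -90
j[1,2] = -51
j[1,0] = 14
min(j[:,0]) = -85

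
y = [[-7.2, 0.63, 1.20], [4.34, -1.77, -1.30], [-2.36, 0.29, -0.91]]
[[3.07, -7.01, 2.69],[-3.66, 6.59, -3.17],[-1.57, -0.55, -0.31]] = y @ [[-0.05, 0.64, -0.15], [0.47, -1.12, 0.72], [2.01, -1.41, 0.96]]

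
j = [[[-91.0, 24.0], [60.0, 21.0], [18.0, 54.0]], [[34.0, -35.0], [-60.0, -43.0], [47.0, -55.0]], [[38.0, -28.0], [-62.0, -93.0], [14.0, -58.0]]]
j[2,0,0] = 38.0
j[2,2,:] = [14.0, -58.0]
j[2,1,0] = -62.0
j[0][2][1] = 54.0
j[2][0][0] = 38.0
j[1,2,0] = 47.0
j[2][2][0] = 14.0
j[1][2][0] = 47.0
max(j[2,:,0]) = 38.0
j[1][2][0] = 47.0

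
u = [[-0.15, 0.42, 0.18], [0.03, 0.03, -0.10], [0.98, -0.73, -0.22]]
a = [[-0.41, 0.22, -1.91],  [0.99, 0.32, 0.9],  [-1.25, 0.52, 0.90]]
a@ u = [[-1.80, 1.23, 0.32], [0.74, -0.23, -0.05], [1.09, -1.17, -0.48]]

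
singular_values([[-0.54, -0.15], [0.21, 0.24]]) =[0.63, 0.16]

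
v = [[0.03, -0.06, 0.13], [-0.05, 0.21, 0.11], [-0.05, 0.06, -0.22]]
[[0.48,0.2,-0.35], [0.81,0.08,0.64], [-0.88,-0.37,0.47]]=v @ [[-0.28, 3.86, -2.6], [1.45, 0.76, 2.85], [4.45, 1.00, -0.76]]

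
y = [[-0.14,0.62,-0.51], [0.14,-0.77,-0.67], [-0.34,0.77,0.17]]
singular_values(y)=[1.35, 0.79, 0.14]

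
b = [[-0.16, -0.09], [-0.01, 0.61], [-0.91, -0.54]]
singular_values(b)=[1.13, 0.5]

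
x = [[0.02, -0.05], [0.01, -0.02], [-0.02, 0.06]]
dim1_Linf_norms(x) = [0.05, 0.02, 0.06]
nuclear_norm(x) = 0.09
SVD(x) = [[-0.63, -0.4],[-0.26, -0.7],[0.74, -0.59]] @ diag([0.08595241580617242, 0.003490303293819184]) @ [[-0.35, 0.94],[-0.94, -0.35]]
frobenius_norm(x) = 0.09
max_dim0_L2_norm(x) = 0.08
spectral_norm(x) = 0.09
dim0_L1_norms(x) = [0.05, 0.13]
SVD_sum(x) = [[0.02, -0.05], [0.01, -0.02], [-0.02, 0.06]] + [[0.0, 0.0], [0.00, 0.00], [0.0, 0.0]]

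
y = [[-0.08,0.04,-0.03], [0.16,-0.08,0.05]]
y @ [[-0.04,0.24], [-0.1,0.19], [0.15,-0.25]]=[[-0.01, -0.00],[0.01, 0.01]]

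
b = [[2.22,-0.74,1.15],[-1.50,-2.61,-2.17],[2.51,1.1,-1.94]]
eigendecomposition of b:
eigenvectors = [[0.86+0.00j, (0.07+0.17j), 0.07-0.17j], [-0.37+0.00j, (0.75+0j), 0.75-0.00j], [(0.35+0j), -0.03-0.64j, -0.03+0.64j]]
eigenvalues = [(3.01+0j), (-2.67+1.52j), (-2.67-1.52j)]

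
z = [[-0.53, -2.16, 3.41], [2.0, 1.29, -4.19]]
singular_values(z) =[6.19, 1.21]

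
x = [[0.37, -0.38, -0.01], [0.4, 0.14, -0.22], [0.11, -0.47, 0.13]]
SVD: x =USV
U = [[-0.75, -0.17, -0.64], [-0.15, -0.9, 0.42], [-0.65, 0.41, 0.64]]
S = [0.7, 0.52, 0.0]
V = [[-0.58, 0.81, -0.06], [-0.73, -0.49, 0.49], [-0.36, -0.33, -0.87]]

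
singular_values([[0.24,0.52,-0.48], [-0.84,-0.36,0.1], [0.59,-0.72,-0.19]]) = [1.11, 0.97, 0.38]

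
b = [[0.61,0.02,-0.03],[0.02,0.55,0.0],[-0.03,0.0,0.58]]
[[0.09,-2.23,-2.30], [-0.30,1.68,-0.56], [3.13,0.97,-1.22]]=b @ [[0.44, -3.69, -3.85], [-0.56, 3.18, -0.87], [5.42, 1.49, -2.3]]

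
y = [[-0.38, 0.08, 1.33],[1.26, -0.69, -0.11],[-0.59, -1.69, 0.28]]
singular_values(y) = [1.86, 1.64, 1.07]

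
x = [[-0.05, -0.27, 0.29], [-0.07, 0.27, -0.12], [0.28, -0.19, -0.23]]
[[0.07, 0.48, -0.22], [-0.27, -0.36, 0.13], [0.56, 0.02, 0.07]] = x @ [[0.53, -0.07, 0.11], [-1.21, -1.03, 0.32], [-0.8, 0.69, -0.44]]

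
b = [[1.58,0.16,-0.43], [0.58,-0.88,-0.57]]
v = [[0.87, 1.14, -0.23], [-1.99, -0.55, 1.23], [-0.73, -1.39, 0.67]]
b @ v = [[1.37, 2.31, -0.45],[2.67, 1.94, -1.6]]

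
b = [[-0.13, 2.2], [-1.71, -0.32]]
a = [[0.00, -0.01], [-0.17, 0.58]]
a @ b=[[0.02, 0.0],[-0.97, -0.56]]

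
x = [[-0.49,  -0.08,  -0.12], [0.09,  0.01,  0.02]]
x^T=[[-0.49, 0.09], [-0.08, 0.01], [-0.12, 0.02]]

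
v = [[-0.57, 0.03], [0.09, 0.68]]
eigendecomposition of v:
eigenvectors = [[-1.00, -0.02], [0.07, -1.00]]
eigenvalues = [-0.57, 0.68]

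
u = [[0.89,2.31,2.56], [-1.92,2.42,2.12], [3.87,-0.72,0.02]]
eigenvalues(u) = [3.79, -0.45, -0.0]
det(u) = 0.01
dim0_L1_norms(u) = [6.68, 5.45, 4.7]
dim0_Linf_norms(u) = [3.87, 2.42, 2.56]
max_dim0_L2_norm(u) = 4.41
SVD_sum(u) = [[-1.32, 1.32, 1.11], [-2.26, 2.27, 1.9], [1.69, -1.69, -1.42]] + [[2.21, 0.99, 1.45], [0.34, 0.15, 0.22], [2.18, 0.97, 1.44]] + [[0.0,0.00,-0.00], [-0.00,-0.00,0.0], [-0.0,-0.00,0.0]]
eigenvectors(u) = [[-0.70, 0.21, 0.14],[-0.10, 0.67, 0.71],[-0.70, -0.71, -0.69]]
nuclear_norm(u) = 9.12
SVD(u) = [[0.42, -0.71, -0.57], [0.73, -0.11, 0.68], [-0.54, -0.7, 0.47]] @ diag([5.127239693245745, 3.990753443043354, 0.0002912780389336042]) @ [[-0.61, 0.61, 0.51], [-0.78, -0.35, -0.52], [-0.14, -0.71, 0.69]]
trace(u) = 3.33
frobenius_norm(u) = 6.50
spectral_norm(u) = 5.13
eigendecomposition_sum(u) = [[1.57, 1.62, 1.98],[0.23, 0.24, 0.29],[1.57, 1.62, 1.98]] + [[-0.69, 0.7, 0.58], [-2.17, 2.20, 1.85], [2.31, -2.36, -1.97]] + [[0.0, -0.0, -0.00],[0.02, -0.02, -0.01],[-0.02, 0.02, 0.01]]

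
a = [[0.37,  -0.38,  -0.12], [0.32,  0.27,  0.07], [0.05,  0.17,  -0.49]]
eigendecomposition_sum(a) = [[(0.19+0.16j),-0.19+0.18j,(-0.04+0.01j)], [(0.16-0.15j),(0.14+0.19j),0.04j], [(0.03-0.03j),(0.03+0.04j),0.01j]] + [[(0.19-0.16j), (-0.19-0.18j), (-0.04-0.01j)],  [0.16+0.15j, 0.14-0.19j, -0.04j],  [0.03+0.03j, (0.03-0.04j), -0.01j]] + [[-0.00+0.00j,0.01+0.00j,(-0.04+0j)], [-0j,(-0.01-0j),(0.06-0j)], [-0.01+0.00j,(0.1+0j),-0.49+0.00j]]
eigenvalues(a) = [(0.33+0.36j), (0.33-0.36j), (-0.51+0j)]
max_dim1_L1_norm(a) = 0.87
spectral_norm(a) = 0.55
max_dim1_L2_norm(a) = 0.54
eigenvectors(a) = [[(-0.74+0j), (-0.74-0j), (0.08+0j)], [(-0.08+0.65j), -0.08-0.65j, (-0.12+0j)], [-0.00+0.14j, -0.00-0.14j, (0.99+0j)]]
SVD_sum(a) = [[0.34, -0.18, -0.28],[0.06, -0.03, -0.05],[0.19, -0.1, -0.15]] + [[0.04, -0.19, 0.17], [-0.02, 0.08, -0.07], [-0.06, 0.33, -0.28]] + [[-0.01, -0.01, -0.01], [0.27, 0.22, 0.19], [-0.08, -0.06, -0.05]]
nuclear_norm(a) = 1.49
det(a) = -0.12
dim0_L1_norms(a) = [0.74, 0.82, 0.68]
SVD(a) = [[0.87,-0.50,0.03],[0.16,0.21,-0.96],[0.47,0.84,0.26]] @ diag([0.5513332364764624, 0.5206154242584379, 0.4152002437145186]) @ [[0.72, -0.37, -0.59], [-0.14, 0.75, -0.65], [-0.68, -0.55, -0.48]]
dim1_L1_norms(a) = [0.87, 0.66, 0.71]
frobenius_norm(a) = 0.86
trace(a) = 0.15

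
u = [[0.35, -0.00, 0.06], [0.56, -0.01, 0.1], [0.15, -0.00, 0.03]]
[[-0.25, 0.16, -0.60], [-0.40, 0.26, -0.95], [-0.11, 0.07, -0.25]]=u @[[-0.82, 0.52, -1.96], [-0.41, -0.24, -0.93], [0.59, -0.3, 1.40]]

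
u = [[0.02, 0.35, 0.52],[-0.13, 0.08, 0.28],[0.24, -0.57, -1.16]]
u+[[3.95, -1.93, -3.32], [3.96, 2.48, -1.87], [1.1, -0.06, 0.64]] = [[3.97, -1.58, -2.8],[3.83, 2.56, -1.59],[1.34, -0.63, -0.52]]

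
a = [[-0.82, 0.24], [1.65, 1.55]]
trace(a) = 0.73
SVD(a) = [[-0.21,0.98],[0.98,0.21]] @ diag([2.309551032384327, 0.721785306592263]) @ [[0.77,0.63], [-0.63,0.77]]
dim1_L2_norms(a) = [0.85, 2.26]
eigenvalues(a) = [-0.98, 1.71]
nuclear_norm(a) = 3.03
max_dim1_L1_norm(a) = 3.2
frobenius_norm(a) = 2.42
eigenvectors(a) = [[-0.84, -0.09],  [0.55, -1.00]]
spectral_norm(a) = 2.31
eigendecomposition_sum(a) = [[-0.92, 0.09], [0.6, -0.06]] + [[0.1,0.15], [1.05,1.61]]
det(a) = -1.67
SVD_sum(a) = [[-0.37, -0.31], [1.75, 1.43]] + [[-0.45, 0.55], [-0.1, 0.12]]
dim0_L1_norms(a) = [2.47, 1.79]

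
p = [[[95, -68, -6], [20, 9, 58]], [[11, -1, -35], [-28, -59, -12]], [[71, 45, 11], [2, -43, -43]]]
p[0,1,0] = 20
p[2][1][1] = -43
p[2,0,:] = [71, 45, 11]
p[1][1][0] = -28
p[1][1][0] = -28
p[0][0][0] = 95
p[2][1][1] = -43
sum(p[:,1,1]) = -93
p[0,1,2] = 58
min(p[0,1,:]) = 9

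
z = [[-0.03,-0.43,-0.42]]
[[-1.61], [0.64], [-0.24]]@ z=[[0.05,0.69,0.68],[-0.02,-0.28,-0.27],[0.01,0.10,0.1]]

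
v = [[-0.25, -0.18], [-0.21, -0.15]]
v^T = [[-0.25, -0.21], [-0.18, -0.15]]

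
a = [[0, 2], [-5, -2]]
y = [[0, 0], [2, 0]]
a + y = [[0, 2], [-3, -2]]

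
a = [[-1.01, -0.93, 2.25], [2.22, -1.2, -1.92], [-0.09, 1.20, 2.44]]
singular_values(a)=[4.39, 1.71, 1.5]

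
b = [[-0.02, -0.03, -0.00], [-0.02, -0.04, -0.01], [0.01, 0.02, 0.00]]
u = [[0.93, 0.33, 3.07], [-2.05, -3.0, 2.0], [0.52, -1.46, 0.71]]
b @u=[[0.04, 0.08, -0.12],[0.06, 0.13, -0.15],[-0.03, -0.06, 0.07]]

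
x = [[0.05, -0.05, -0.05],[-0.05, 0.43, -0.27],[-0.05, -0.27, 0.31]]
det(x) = -0.00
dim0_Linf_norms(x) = [0.05, 0.43, 0.31]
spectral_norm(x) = 0.65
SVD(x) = [[-0.01,-0.59,0.80],[0.78,0.50,0.38],[-0.62,0.63,0.46]] @ diag([0.6466876208790426, 0.14522894945552678, 0.001916570334569674]) @ [[-0.01,0.78,-0.62], [-0.59,0.50,0.63], [-0.8,-0.38,-0.46]]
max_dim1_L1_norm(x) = 0.75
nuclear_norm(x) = 0.79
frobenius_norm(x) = 0.66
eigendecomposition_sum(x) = [[-0.0, -0.0, -0.00], [-0.00, -0.0, -0.0], [-0.0, -0.0, -0.00]] + [[0.05, -0.04, -0.05], [-0.04, 0.04, 0.05], [-0.05, 0.05, 0.06]] + [[0.0,-0.01,0.01], [-0.01,0.39,-0.32], [0.01,-0.32,0.25]]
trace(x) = 0.79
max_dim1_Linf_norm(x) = 0.43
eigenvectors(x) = [[-0.80,-0.59,0.01],  [-0.38,0.50,-0.78],  [-0.46,0.63,0.62]]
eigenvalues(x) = [-0.0, 0.15, 0.65]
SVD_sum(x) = [[0.00, -0.01, 0.01], [-0.01, 0.39, -0.32], [0.01, -0.32, 0.25]] + [[0.05, -0.04, -0.05],[-0.04, 0.04, 0.05],[-0.05, 0.05, 0.06]] + [[-0.00, -0.0, -0.00], [-0.00, -0.00, -0.0], [-0.0, -0.0, -0.0]]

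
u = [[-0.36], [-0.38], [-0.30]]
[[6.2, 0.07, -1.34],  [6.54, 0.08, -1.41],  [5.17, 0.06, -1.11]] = u @ [[-17.22,-0.2,3.71]]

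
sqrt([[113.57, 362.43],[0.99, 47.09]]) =[[10.60, 20.86], [0.06, 6.78]]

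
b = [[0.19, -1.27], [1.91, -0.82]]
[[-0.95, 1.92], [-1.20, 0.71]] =b@ [[-0.33, -0.3],[0.7, -1.56]]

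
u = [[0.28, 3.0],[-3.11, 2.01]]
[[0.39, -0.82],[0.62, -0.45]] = u @[[-0.11,-0.03], [0.14,-0.27]]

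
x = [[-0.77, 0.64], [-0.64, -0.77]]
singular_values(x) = [1.0, 1.0]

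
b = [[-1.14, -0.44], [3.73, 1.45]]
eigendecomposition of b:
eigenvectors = [[-0.37, 0.28], [0.93, -0.96]]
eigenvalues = [-0.03, 0.34]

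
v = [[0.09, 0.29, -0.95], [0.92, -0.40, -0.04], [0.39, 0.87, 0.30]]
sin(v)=[[0.26, 0.30, -0.95], [0.92, -0.24, -0.03], [0.38, 0.87, 0.47]]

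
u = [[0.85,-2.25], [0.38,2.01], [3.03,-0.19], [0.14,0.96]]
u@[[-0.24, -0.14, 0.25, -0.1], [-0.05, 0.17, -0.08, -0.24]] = [[-0.09, -0.5, 0.39, 0.45],[-0.19, 0.29, -0.07, -0.52],[-0.72, -0.46, 0.77, -0.26],[-0.08, 0.14, -0.04, -0.24]]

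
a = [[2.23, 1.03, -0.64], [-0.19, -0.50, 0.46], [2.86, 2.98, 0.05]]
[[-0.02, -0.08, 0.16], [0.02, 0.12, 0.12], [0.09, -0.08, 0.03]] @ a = [[0.43,0.5,-0.02], [0.36,0.32,0.05], [0.3,0.22,-0.09]]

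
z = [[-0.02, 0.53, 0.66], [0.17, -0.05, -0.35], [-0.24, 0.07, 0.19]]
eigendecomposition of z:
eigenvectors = [[(-0.74+0j),(-0.74-0j),(0.34+0j)], [(0.44+0.05j),0.44-0.05j,0.79+0.00j], [-0.30-0.41j,(-0.3+0.41j),-0.50+0.00j]]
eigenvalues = [(-0.06+0.33j), (-0.06-0.33j), (0.24+0j)]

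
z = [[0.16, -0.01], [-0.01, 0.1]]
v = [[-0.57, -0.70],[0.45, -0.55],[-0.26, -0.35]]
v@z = [[-0.08, -0.06],[0.08, -0.06],[-0.04, -0.03]]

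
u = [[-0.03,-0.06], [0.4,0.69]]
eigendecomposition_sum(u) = [[0.01, 0.0],[-0.00, -0.0]] + [[-0.04, -0.06], [0.40, 0.69]]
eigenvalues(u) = [0.01, 0.65]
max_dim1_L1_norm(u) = 1.09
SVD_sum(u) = [[-0.03, -0.06], [0.4, 0.69]] + [[0.00, -0.0],[0.0, -0.00]]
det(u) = 0.00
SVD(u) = [[-0.08,1.0], [1.0,0.08]] @ diag([0.800364291970263, 0.0041231224744877285]) @ [[0.50, 0.87],  [0.87, -0.50]]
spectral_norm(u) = 0.80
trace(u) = 0.66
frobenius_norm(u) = 0.80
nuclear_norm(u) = 0.80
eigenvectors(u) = [[-0.86, 0.09], [0.50, -1.00]]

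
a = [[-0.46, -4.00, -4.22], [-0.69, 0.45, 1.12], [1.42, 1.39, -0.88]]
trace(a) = -0.89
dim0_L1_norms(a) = [2.57, 5.84, 6.22]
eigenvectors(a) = [[(-0.74+0j), (-0.74-0j), (-0.82+0j)], [(0.13-0.29j), (0.13+0.29j), 0.54+0.00j], [(-0.22+0.55j), -0.22-0.55j, (-0.21+0j)]]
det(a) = 3.71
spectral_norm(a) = 5.94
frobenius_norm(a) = 6.38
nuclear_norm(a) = 8.51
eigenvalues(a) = [(-0.97+1.61j), (-0.97-1.61j), (1.05+0j)]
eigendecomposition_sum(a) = [[(-0.2+1.04j), -0.93+1.67j, (-1.56+0.21j)], [-0.37-0.26j, (-0.48-0.66j), (0.2-0.64j)], [(0.72+0.45j), (0.98+1.18j), -0.29+1.22j]] + [[-0.20-1.04j, -0.93-1.67j, -1.56-0.21j], [-0.37+0.26j, (-0.48+0.66j), 0.20+0.64j], [(0.72-0.45j), 0.98-1.18j, (-0.29-1.22j)]] + [[-0.06-0.00j, -2.14-0.00j, -1.11-0.00j], [0.04+0.00j, 1.41+0.00j, (0.73+0j)], [-0.02-0.00j, (-0.56-0j), -0.29-0.00j]]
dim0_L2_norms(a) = [1.64, 4.26, 4.45]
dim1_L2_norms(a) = [5.83, 1.39, 2.17]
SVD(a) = [[-0.98, 0.0, 0.19], [0.18, -0.37, 0.91], [0.07, 0.93, 0.37]] @ diag([5.944723163363274, 2.2939426118238275, 0.2720180226217569]) @ [[0.07, 0.69, 0.72], [0.69, 0.49, -0.54], [-0.72, 0.53, -0.44]]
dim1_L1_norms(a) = [8.68, 2.26, 3.69]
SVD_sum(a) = [[-0.42, -4.03, -4.2], [0.08, 0.74, 0.77], [0.03, 0.3, 0.31]] + [[0.0, 0.0, -0.0], [-0.59, -0.42, 0.46], [1.46, 1.04, -1.15]] + [[-0.04, 0.03, -0.02], [-0.18, 0.13, -0.11], [-0.07, 0.05, -0.04]]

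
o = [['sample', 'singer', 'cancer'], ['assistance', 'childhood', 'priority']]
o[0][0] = 'sample'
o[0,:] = ['sample', 'singer', 'cancer']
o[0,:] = ['sample', 'singer', 'cancer']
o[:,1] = ['singer', 'childhood']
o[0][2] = 'cancer'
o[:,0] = ['sample', 'assistance']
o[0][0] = 'sample'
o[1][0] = 'assistance'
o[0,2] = 'cancer'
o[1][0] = 'assistance'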